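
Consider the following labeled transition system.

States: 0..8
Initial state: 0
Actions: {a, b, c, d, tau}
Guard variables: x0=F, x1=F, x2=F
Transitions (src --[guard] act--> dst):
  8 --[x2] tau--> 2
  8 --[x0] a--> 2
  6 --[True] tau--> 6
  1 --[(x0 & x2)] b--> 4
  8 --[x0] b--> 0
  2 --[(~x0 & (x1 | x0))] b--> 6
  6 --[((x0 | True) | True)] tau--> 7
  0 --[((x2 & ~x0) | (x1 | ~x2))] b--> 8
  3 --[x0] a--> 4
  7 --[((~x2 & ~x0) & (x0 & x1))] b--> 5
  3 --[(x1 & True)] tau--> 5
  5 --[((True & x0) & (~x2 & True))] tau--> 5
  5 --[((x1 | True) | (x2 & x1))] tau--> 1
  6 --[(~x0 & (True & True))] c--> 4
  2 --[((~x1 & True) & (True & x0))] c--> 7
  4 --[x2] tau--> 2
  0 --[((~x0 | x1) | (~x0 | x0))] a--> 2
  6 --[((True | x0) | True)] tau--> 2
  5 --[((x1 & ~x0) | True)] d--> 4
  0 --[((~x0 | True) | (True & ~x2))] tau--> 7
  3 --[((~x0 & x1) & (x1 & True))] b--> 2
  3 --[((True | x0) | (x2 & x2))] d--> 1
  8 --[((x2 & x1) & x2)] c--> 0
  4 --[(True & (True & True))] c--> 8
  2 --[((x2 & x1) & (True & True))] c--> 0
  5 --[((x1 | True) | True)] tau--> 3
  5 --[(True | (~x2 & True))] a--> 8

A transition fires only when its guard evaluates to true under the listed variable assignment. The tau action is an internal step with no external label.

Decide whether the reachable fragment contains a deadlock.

Answer: DEADLOCK at state 2

Working:
R = {0,2,7,8}
  0: a→2  b→8  tau→7  [3 out]
  2: ∅  [deadlock]
  7: ∅  [deadlock]
  8: ∅  [deadlock]
witness 2: a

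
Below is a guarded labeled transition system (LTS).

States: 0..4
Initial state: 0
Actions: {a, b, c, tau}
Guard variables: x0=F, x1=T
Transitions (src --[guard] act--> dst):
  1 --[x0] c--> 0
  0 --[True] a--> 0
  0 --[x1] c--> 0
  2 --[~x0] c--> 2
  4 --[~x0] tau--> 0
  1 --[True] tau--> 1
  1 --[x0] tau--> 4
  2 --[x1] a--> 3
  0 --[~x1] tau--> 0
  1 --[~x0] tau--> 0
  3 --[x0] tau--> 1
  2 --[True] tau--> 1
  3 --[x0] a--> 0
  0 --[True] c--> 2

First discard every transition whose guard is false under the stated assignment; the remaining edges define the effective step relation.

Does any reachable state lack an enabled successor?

Answer: DEADLOCK at state 3

Analysis:
R = {0,1,2,3}
  0: a→0  c→0  c→2  [3 out]
  1: tau→0  tau→1  [2 out]
  2: a→3  c→2  tau→1  [3 out]
  3: ∅  [no exit]
witness 3: c·a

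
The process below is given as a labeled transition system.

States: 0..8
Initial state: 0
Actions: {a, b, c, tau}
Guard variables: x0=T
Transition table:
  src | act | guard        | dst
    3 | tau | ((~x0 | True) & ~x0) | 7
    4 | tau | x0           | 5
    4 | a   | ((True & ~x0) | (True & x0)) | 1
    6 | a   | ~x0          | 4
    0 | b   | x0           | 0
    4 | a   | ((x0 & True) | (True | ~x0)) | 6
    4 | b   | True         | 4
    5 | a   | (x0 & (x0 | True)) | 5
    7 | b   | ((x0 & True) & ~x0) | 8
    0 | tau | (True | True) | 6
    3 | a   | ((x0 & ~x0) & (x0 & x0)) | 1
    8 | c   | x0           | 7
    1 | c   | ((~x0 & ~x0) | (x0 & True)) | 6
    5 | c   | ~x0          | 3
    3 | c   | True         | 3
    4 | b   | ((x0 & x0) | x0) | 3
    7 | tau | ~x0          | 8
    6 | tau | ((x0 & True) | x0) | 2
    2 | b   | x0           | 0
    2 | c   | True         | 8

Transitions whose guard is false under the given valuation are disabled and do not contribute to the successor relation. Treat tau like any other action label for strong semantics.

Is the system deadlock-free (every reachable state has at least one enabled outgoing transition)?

Answer: DEADLOCK at state 7

Working:
Reach set: {0,2,6,7,8}
  0: b→0  tau→6  [2 exit(s)]
  2: b→0  c→8  [2 exit(s)]
  6: tau→2  [1 exit(s)]
  7: ∅  [STUCK]
  8: c→7  [1 exit(s)]
Path to 7: tau·tau·c·c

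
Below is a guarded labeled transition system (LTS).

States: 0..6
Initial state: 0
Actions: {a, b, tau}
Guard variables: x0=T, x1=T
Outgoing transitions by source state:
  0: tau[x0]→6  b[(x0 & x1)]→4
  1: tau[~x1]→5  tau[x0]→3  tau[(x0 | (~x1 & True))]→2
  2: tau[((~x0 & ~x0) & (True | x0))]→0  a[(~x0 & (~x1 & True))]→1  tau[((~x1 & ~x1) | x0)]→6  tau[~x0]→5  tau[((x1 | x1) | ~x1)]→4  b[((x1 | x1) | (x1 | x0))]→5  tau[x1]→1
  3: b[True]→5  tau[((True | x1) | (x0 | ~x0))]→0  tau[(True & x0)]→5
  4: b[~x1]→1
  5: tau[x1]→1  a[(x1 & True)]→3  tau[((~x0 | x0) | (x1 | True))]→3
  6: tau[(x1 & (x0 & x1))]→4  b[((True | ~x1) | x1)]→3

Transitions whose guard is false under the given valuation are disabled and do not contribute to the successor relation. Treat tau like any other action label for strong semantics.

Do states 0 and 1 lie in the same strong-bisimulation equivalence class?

Answer: NOT BISIMILAR

Trace:
Refine partition for ~:
  π0 = {{0,1,2,3,4,5,6}}
  π1 = {{0,2,3,6},{1},{4},{5}}
  π2 = {{0},{1},{2},{3},{4},{5},{6}}
Fixed point at round 3; 7 class(es).
class of 0: {0}; class of 1: {1}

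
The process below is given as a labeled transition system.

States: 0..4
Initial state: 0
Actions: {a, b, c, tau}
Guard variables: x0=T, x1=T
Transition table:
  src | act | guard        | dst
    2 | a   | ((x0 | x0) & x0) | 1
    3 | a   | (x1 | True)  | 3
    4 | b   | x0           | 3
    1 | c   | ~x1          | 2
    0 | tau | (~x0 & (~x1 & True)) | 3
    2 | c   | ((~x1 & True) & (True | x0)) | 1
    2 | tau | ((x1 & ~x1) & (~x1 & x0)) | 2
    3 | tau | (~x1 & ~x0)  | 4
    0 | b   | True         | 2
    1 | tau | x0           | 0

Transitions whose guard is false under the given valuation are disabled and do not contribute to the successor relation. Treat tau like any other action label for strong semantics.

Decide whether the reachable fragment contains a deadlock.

Answer: DEADLOCK-FREE

Analysis:
Reach set: {0,1,2}
  0: b→2  [deg 1]
  1: tau→0  [deg 1]
  2: a→1  [deg 1]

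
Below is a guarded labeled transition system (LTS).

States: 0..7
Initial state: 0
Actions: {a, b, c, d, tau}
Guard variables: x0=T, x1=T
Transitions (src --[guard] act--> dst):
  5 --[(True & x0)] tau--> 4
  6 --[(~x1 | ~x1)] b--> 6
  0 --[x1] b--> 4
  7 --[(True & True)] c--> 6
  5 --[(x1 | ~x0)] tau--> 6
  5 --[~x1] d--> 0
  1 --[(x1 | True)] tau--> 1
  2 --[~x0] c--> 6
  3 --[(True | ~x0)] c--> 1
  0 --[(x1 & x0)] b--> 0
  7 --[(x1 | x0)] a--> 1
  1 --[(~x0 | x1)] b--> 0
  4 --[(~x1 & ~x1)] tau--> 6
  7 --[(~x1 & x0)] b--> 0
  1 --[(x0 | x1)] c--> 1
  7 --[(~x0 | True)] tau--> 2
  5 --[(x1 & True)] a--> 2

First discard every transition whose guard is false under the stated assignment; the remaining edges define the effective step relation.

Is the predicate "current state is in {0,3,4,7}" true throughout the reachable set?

Answer: INVARIANT HOLDS

Analysis:
Safe = {0,3,4,7}
R = {0,4}
  0: ✓
  4: ✓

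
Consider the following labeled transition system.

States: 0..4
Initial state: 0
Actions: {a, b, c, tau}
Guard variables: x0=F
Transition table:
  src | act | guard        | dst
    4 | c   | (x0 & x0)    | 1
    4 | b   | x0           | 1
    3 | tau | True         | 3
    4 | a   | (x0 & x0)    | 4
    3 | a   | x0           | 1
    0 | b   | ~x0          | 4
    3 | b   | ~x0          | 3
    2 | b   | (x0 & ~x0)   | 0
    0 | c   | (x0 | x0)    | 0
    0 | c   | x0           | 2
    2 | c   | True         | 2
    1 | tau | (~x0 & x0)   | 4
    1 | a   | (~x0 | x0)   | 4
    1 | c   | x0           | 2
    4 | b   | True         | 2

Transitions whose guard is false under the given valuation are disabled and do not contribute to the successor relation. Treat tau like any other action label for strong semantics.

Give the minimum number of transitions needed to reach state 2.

Answer: 2

Trace:
Layered search for 2:
  depth 0: {0}
  depth 1: {4}
  depth 2: {2}
depth(2)=2, e.g. b·b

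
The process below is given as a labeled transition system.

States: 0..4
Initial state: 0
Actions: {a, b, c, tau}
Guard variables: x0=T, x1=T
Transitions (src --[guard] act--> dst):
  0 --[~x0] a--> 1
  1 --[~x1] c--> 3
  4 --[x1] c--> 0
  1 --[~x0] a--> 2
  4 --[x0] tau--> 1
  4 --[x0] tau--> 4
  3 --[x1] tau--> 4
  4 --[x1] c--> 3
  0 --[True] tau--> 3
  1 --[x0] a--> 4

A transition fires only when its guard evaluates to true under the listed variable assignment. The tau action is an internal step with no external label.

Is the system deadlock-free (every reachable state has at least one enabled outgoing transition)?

Answer: DEADLOCK-FREE

Analysis:
Reach set: {0,1,3,4}
  0: tau→3  [deg 1]
  1: a→4  [deg 1]
  3: tau→4  [deg 1]
  4: c→0  c→3  tau→1  tau→4  [deg 4]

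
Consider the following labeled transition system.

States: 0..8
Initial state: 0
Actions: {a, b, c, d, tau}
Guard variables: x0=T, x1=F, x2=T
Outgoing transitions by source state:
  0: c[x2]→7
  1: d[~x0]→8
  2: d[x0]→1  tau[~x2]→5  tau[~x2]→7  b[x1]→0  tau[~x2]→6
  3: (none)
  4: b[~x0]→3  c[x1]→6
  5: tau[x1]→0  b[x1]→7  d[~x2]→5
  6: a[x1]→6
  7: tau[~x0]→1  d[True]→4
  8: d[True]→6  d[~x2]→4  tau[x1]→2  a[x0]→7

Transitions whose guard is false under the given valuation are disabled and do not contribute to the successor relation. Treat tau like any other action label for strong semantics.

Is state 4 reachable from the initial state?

5 transition(s) survive guard evaluation.
L0 = {0}
L1 = {7}  now seen {0,7}
L2 = {4}  now seen {0,4,7}
Reach set: {0,4,7}
Path to 4: c·d

Answer: REACHABLE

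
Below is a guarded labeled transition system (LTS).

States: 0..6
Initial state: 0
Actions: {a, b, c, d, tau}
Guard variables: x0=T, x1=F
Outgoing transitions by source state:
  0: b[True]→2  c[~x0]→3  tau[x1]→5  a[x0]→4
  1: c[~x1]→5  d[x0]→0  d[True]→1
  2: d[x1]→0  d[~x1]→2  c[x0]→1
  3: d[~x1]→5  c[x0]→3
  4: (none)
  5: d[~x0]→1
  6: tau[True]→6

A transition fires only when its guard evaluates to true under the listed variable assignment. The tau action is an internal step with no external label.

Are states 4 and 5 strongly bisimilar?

Refine partition for ~:
  P[0] = {{0,1,2,3,4,5,6}}
  P[1] = {{0},{1,2,3},{4,5},{6}}
  P[2] = {{0},{1},{2},{3},{4,5},{6}}
6 equivalence class(es) (converged in 3)
4∈{4,5}, 5∈{4,5}

Answer: BISIMILAR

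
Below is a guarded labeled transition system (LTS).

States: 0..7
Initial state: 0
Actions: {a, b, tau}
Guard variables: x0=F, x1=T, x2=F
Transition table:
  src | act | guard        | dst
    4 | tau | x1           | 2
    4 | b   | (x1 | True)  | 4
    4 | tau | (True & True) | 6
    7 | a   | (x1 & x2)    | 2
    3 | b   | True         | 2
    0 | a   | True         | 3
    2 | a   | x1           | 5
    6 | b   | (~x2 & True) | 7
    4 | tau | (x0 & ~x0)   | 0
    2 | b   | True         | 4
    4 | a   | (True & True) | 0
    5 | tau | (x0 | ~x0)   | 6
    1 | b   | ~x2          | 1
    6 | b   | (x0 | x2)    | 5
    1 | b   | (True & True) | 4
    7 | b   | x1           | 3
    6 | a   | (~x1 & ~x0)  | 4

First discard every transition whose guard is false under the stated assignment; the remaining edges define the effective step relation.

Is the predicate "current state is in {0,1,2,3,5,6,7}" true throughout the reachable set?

Answer: INVARIANT VIOLATED at state 4

Trace:
Allowed set {0,1,2,3,5,6,7}
R = {0,2,3,4,5,6,7}
  0: safe
  2: safe
  3: safe
  4: outside
  5: safe
  6: safe
  7: safe
reach 4 via a·b·b — violates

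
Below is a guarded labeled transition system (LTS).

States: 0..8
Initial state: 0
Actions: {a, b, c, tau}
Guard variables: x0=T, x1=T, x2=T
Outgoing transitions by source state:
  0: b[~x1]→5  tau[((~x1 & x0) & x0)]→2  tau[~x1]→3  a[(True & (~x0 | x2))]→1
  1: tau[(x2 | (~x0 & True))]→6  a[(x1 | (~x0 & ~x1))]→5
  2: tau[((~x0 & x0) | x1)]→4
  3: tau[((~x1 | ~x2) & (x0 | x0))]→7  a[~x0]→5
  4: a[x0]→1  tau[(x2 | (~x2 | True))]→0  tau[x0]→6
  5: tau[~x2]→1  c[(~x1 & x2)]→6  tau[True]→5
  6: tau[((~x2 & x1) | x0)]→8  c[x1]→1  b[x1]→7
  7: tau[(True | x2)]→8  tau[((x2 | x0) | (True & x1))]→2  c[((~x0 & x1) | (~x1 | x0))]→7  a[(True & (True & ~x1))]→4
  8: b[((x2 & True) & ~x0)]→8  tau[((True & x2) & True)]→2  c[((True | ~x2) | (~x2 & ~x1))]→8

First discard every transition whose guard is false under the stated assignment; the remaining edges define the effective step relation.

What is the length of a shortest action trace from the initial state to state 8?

Breadth-first toward 8:
  depth 0: {0}
  depth 1: {1}
  depth 2: {5,6}
  depth 3: {7,8}
depth(8)=3, e.g. a·tau·tau

Answer: 3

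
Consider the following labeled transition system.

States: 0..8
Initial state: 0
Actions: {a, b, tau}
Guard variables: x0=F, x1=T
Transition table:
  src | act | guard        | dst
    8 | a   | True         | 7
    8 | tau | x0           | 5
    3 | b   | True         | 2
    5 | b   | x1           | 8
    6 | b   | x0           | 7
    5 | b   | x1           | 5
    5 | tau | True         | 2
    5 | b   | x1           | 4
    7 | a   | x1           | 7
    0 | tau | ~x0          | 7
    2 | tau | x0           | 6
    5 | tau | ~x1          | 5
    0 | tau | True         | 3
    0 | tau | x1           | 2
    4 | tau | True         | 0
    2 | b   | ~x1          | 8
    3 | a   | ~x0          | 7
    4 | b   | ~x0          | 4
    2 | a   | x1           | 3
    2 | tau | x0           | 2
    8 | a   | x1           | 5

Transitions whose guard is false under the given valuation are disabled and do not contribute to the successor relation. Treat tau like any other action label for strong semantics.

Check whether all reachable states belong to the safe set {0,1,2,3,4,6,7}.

Answer: INVARIANT HOLDS

Trace:
Inv-set: {0,1,2,3,4,6,7}
Reach set: {0,2,3,7}
  0: ok
  2: ok
  3: ok
  7: ok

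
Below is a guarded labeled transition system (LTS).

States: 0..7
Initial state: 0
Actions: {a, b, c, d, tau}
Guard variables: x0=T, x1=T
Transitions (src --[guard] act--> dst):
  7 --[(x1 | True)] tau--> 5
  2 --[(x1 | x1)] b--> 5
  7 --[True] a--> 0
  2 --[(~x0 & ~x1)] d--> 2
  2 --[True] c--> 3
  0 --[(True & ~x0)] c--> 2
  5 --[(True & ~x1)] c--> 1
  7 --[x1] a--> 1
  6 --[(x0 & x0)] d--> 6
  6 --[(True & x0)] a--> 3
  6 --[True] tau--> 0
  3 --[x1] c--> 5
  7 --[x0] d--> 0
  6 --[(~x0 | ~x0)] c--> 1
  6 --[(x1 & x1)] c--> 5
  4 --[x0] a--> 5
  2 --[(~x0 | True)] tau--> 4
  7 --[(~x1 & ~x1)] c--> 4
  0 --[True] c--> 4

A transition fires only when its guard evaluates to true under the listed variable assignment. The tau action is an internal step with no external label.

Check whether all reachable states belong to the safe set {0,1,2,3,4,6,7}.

Inv-set: {0,1,2,3,4,6,7}
R = {0,4,5}
  0: ok
  4: ok
  5: VIOLATES
witness against invariant: c·a → 5

Answer: INVARIANT VIOLATED at state 5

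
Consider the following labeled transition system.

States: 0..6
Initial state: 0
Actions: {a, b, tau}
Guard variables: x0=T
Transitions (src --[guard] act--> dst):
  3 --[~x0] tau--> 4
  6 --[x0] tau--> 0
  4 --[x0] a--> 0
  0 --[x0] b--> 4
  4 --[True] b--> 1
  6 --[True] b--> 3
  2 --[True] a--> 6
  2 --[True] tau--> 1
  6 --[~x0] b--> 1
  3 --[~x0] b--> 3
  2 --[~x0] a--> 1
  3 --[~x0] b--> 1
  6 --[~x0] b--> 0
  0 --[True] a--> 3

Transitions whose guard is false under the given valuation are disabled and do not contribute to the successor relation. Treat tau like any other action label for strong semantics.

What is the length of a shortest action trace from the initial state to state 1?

Layered search for 1:
  L0 = {0}
  L1 = {3,4}
  L2 = {1}
1 enters at depth 2; path b·b

Answer: 2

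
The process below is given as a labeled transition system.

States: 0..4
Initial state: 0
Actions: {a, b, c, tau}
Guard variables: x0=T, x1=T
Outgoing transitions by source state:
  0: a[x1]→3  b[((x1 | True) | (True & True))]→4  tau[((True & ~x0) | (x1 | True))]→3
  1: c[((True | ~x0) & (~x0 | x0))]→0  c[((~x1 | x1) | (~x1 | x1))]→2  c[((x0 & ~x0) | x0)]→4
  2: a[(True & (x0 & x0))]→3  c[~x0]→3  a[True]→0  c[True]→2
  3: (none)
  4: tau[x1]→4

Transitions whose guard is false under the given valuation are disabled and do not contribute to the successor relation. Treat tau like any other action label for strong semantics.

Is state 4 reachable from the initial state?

Guard filter leaves 10 enabled edge(s).
depth 0: {0}
depth 1: {3,4}  cumulative {0,3,4}
R = {0,3,4}
witness 4: b

Answer: REACHABLE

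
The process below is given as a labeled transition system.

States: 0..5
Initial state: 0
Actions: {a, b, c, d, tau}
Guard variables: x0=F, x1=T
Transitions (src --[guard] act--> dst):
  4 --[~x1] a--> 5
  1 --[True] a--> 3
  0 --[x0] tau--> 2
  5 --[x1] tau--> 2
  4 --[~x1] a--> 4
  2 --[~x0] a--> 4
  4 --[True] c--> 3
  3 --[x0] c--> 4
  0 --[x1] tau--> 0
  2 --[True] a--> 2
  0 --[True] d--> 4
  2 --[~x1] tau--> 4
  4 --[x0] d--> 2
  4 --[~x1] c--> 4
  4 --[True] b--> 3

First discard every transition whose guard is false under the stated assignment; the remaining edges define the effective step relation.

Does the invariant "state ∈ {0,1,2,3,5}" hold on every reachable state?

Inv-set: {0,1,2,3,5}
Reachable = {0,3,4}
  0: ✓
  3: ✓
  4: VIOLATES
witness against invariant: d → 4

Answer: INVARIANT VIOLATED at state 4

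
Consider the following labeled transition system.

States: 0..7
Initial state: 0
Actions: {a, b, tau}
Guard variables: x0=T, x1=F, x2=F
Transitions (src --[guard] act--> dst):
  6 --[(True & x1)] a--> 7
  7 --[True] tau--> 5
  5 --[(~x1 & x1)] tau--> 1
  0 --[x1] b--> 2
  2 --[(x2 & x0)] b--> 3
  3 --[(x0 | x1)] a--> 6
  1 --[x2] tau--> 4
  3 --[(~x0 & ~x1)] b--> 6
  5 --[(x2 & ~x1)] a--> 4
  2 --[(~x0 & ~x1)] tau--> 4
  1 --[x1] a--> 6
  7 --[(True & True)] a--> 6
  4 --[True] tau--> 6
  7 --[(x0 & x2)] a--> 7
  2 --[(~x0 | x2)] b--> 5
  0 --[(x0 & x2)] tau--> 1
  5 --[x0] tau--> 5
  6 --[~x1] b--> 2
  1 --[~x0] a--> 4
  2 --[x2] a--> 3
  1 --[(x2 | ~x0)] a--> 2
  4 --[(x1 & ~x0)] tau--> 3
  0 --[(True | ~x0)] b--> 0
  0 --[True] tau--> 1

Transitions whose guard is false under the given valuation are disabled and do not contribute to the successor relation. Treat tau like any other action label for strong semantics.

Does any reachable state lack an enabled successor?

Answer: DEADLOCK at state 1

Analysis:
Reach set: {0,1}
  0: b→0  tau→1  [deg 2]
  1: ∅  [no exit]
Path to 1: tau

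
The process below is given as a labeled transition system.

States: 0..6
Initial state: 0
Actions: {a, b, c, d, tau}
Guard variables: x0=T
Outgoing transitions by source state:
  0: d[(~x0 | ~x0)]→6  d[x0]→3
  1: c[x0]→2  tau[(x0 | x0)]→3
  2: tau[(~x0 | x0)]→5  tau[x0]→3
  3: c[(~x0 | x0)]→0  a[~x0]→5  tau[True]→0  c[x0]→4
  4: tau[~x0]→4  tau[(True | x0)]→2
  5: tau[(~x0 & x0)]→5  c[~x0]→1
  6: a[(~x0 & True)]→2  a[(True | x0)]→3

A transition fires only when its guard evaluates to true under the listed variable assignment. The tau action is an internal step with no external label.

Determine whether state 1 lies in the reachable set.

Answer: UNREACHABLE

Working:
Guard filter leaves 10 enabled edge(s).
Layer 0: {0}
Layer 1: {3}  now seen {0,3}
Layer 2: {4}  now seen {0,3,4}
Layer 3: {2}  now seen {0,2,3,4}
Layer 4: {5}  now seen {0,2,3,4,5}
Reach set: {0,2,3,4,5}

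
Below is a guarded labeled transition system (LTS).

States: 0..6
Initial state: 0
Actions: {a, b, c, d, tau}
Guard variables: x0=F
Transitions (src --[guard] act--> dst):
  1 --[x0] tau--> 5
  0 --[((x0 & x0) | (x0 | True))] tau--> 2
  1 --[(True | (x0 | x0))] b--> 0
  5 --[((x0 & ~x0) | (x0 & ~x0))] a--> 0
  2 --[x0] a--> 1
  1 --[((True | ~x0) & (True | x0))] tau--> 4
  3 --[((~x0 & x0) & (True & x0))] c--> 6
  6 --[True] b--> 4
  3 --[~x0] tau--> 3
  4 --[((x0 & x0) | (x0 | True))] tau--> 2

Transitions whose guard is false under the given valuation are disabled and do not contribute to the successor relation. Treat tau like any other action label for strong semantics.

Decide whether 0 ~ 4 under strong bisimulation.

Answer: BISIMILAR

Trace:
Compute ~ classes (split until stable):
  π0 = {{0,1,2,3,4,5,6}}
  π1 = {{0,3,4},{1},{2,5},{6}}
  π2 = {{0,4},{1},{2,5},{3},{6}}
Fixed point at round 3; 5 class(es).
0∈{0,4}, 4∈{0,4}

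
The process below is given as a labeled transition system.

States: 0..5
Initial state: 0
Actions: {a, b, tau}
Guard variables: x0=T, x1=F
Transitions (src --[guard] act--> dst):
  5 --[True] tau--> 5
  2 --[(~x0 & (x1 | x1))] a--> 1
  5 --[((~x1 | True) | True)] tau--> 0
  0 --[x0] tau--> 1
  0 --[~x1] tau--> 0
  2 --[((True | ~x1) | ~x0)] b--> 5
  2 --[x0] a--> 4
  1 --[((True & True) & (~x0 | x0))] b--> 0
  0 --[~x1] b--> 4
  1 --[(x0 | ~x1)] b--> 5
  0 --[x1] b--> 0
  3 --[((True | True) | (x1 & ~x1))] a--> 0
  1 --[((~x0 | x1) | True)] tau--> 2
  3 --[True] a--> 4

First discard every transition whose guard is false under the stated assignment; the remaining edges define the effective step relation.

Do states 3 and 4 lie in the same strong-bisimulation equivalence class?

Bisimulation quotient by refinement:
  π0 = {{0,1,2,3,4,5}}
  π1 = {{0,1},{2},{3},{4},{5}}
  π2 = {{0},{1},{2},{3},{4},{5}}
6 equivalence class(es) (converged in 3)
[3]={3}  [4]={4}

Answer: NOT BISIMILAR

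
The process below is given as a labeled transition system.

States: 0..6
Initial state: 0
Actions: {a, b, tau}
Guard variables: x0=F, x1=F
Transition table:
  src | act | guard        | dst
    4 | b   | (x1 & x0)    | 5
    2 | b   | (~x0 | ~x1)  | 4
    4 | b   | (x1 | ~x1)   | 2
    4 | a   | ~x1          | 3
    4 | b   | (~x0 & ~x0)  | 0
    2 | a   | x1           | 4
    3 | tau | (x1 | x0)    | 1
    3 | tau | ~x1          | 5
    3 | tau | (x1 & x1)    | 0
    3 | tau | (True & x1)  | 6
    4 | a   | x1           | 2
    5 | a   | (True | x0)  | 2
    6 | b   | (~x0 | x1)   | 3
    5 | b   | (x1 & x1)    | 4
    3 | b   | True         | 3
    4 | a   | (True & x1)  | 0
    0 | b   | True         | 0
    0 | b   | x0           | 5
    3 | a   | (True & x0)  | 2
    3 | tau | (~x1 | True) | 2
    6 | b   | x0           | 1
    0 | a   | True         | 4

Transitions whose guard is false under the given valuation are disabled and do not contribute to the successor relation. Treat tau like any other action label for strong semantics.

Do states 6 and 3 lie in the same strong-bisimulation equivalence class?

Answer: NOT BISIMILAR

Working:
Compute ~ classes (split until stable):
  P[0] = {{0,1,2,3,4,5,6}}
  P[1] = {{0,4},{1},{2,6},{3},{5}}
  P[2] = {{0},{1},{2},{3},{4},{5},{6}}
Fixed point at round 3; 7 class(es).
class of 6: {6}; class of 3: {3}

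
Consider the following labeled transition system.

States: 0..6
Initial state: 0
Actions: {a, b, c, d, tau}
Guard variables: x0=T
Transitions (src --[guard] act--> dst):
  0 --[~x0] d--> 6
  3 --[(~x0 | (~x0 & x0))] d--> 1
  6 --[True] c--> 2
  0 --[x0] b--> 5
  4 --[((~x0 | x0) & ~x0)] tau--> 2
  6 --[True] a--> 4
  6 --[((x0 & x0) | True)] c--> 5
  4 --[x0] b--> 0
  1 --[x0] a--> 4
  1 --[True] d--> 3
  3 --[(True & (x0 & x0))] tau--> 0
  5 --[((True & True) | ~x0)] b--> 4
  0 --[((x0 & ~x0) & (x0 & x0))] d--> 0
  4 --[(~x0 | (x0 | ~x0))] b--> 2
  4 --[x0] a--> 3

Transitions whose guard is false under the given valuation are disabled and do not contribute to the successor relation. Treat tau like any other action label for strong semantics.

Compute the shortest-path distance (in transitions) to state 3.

Layered search for 3:
  Layer 0: {0}
  Layer 1: {5}
  Layer 2: {4}
  Layer 3: {2,3}
depth(3)=3, e.g. b·b·a

Answer: 3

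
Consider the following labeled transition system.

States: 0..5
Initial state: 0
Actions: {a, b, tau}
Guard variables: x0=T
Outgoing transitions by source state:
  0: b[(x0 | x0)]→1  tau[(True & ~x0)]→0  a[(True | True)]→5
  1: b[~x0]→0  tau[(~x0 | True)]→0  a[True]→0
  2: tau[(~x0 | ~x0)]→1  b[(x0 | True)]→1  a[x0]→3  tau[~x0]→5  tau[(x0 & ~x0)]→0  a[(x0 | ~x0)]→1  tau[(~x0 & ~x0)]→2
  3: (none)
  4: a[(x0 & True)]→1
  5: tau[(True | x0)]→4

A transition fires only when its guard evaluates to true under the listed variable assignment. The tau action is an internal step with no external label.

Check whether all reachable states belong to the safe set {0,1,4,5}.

Answer: INVARIANT HOLDS

Trace:
Inv-set: {0,1,4,5}
Reachable = {0,1,4,5}
  0: safe
  1: safe
  4: safe
  5: safe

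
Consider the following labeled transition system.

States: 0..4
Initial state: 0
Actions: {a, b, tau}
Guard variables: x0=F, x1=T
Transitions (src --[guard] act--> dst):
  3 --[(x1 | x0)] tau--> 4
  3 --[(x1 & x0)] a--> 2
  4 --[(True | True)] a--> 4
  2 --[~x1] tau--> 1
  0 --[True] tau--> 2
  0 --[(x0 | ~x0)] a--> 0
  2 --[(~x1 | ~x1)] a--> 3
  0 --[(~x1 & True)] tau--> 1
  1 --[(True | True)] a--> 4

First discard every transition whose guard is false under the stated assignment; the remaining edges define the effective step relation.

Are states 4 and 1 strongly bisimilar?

Compute ~ classes (split until stable):
  π0 = {{0,1,2,3,4}}
  π1 = {{0},{1,4},{2},{3}}
4 equivalence class(es) (converged in 2)
4∈{1,4}, 1∈{1,4}

Answer: BISIMILAR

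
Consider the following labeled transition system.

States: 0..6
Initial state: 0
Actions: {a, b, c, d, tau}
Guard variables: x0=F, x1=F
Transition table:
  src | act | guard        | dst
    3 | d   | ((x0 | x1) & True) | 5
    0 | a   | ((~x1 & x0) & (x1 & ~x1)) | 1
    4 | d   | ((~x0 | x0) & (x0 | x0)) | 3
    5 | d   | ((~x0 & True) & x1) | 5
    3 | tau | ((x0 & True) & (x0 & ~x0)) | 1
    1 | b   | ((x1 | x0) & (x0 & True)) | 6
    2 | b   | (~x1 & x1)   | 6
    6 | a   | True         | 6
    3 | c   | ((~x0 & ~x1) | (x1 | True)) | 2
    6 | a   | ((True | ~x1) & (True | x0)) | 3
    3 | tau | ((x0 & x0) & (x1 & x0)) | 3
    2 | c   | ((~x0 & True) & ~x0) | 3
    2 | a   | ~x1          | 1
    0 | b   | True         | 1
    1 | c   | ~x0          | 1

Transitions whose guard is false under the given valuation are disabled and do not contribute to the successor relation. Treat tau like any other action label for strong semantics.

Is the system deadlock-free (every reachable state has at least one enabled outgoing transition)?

Answer: DEADLOCK-FREE

Trace:
Reachable = {0,1}
  0: b→1  [1 out]
  1: c→1  [1 out]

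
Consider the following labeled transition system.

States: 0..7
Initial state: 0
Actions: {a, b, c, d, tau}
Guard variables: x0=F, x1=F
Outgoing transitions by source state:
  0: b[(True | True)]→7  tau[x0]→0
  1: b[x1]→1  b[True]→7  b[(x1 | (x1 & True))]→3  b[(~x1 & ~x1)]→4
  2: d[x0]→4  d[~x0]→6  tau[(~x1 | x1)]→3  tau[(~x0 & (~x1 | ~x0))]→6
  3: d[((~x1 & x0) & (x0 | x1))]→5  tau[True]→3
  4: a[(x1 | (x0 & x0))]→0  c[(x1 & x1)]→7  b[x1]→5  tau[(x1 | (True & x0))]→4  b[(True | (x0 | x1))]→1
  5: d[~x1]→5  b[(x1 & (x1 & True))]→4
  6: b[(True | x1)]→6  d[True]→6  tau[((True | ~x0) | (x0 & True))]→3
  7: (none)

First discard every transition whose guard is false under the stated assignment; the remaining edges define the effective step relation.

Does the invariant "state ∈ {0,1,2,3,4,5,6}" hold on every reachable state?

Allowed set {0,1,2,3,4,5,6}
Reach set: {0,7}
  0: ✓
  7: outside
reach 7 via b — violates

Answer: INVARIANT VIOLATED at state 7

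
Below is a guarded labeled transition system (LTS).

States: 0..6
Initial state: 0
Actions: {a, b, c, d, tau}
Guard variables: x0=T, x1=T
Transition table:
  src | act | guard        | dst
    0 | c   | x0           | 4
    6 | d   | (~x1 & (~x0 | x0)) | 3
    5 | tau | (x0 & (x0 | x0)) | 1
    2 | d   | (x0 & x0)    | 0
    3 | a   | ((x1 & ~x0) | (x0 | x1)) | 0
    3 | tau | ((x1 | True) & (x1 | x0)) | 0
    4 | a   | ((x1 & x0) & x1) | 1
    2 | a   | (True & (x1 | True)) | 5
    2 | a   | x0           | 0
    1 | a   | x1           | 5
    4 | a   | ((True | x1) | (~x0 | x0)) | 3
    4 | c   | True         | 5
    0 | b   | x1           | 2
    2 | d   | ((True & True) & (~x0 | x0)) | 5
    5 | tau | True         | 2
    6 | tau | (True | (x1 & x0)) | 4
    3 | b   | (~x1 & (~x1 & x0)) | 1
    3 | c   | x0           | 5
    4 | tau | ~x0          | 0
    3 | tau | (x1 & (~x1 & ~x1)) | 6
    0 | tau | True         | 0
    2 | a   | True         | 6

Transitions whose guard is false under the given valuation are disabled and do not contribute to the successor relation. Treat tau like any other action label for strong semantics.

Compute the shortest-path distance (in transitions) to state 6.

Breadth-first toward 6:
  L0 = {0}
  L1 = {2,4}
  L2 = {1,3,5,6}
depth(6)=2, e.g. b·a

Answer: 2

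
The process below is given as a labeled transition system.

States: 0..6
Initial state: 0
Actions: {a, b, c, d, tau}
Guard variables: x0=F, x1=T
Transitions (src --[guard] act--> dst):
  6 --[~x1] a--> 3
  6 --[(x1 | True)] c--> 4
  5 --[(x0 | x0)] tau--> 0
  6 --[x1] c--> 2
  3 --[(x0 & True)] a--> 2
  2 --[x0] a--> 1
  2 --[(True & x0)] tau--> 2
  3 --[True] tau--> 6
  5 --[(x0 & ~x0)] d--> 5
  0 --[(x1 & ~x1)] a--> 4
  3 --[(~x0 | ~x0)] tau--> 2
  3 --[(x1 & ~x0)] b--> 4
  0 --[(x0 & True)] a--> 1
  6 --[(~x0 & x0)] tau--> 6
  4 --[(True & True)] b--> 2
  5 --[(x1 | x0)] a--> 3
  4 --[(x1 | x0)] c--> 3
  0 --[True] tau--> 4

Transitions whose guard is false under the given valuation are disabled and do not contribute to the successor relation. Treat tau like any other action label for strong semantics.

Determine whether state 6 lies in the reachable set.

9 transition(s) survive guard evaluation.
depth 0: {0}
depth 1: {4}  cumulative {0,4}
depth 2: {2,3}  cumulative {0,2,3,4}
depth 3: {6}  cumulative {0,2,3,4,6}
R = {0,2,3,4,6}
Path to 6: tau·c·tau

Answer: REACHABLE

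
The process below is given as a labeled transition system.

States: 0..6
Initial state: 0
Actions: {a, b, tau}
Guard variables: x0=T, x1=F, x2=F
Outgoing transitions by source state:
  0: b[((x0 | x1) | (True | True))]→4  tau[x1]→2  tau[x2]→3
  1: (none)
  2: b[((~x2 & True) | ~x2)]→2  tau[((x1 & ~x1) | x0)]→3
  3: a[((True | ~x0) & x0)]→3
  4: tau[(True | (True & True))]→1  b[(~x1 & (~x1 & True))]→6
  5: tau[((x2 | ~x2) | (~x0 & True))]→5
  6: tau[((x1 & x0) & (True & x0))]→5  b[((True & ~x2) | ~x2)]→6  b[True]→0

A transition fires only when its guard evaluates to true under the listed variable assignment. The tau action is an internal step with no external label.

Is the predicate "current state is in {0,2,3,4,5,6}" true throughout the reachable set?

Answer: INVARIANT VIOLATED at state 1

Analysis:
Inv-set: {0,2,3,4,5,6}
Reach set: {0,1,4,6}
  0: safe
  1: ✗ unsafe
  4: safe
  6: safe
counterexample path to 1: b·tau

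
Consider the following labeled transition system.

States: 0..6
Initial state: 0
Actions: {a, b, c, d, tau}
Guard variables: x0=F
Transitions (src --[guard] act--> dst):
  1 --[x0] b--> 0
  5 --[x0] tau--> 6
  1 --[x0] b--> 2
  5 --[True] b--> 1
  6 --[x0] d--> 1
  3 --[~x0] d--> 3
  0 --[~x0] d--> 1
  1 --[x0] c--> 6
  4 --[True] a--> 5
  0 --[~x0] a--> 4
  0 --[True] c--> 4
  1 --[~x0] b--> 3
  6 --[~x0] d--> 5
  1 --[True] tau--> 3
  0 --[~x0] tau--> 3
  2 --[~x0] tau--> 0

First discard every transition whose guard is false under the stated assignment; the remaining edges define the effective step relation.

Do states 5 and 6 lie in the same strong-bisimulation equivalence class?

Answer: NOT BISIMILAR

Trace:
Bisimulation quotient by refinement:
  π0 = {{0,1,2,3,4,5,6}}
  π1 = {{0},{1},{2},{3,6},{4},{5}}
  π2 = {{0},{1},{2},{3},{4},{5},{6}}
stable after 3 split(s): 7 block(s)
class of 5: {5}; class of 6: {6}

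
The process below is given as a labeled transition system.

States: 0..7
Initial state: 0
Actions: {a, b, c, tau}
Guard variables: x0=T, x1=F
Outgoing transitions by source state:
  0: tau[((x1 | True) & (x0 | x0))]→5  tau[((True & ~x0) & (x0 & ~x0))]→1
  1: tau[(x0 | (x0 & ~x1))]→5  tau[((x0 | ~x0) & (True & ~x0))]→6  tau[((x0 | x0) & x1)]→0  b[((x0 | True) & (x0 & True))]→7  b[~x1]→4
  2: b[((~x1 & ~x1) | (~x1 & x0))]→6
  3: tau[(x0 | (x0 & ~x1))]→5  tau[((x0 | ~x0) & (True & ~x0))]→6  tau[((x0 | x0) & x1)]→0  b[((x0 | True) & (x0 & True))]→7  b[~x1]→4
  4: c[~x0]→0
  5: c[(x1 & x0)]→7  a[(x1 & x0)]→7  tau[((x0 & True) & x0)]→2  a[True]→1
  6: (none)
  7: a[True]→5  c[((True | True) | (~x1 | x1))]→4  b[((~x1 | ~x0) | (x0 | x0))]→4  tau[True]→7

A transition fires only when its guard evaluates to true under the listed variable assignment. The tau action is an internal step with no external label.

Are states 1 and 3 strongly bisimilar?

Bisimulation quotient by refinement:
  round 0: {{0,1,2,3,4,5,6,7}}
  round 1: {{0},{1,3},{2},{4,6},{5},{7}}
6 equivalence class(es) (converged in 2)
1∈{1,3}, 3∈{1,3}

Answer: BISIMILAR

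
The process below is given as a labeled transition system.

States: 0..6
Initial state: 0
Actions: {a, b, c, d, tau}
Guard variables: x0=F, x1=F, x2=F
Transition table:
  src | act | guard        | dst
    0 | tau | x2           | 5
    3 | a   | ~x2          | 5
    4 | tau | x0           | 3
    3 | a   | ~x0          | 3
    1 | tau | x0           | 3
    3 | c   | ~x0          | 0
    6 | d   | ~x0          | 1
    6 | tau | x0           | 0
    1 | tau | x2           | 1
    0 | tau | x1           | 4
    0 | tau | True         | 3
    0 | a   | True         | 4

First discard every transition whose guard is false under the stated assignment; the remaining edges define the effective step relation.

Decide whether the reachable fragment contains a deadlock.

Answer: DEADLOCK at state 4

Working:
Reach set: {0,3,4,5}
  0: a→4  tau→3  [2 out]
  3: a→3  a→5  c→0  [3 out]
  4: ∅  [no exit]
  5: ∅  [no exit]
Path to 4: a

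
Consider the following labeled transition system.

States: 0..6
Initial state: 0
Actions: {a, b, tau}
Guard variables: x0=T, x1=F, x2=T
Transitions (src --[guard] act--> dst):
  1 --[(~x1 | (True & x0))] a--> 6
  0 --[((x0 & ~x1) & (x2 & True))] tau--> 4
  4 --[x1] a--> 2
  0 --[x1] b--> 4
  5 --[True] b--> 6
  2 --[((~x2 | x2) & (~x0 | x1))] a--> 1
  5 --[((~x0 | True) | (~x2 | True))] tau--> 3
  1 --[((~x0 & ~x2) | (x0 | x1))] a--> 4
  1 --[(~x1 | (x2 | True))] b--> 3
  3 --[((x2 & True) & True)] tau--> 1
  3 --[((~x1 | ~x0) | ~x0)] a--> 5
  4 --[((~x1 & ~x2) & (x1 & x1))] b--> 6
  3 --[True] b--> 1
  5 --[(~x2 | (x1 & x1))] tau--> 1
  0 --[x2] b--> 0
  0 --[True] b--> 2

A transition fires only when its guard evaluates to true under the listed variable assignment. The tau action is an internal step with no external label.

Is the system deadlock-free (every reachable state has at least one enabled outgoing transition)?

Answer: DEADLOCK at state 2

Working:
Reach set: {0,2,4}
  0: b→0  b→2  tau→4  [3 exit(s)]
  2: ∅  [deadlock]
  4: ∅  [deadlock]
witness 2: b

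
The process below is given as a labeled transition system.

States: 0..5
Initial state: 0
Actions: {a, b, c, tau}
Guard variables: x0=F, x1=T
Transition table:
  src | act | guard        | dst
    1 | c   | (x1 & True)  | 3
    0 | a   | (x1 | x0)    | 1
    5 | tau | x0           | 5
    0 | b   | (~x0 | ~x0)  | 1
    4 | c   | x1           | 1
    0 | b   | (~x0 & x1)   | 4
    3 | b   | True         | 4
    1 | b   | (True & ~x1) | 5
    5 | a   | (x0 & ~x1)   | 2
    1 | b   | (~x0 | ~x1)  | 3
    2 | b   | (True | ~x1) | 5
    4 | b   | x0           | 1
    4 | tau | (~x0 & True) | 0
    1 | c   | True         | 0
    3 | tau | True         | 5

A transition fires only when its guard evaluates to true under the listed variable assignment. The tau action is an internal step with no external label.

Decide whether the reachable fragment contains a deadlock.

Reachable = {0,1,3,4,5}
  0: a→1  b→1  b→4  [deg 3]
  1: b→3  c→0  c→3  [deg 3]
  3: b→4  tau→5  [deg 2]
  4: c→1  tau→0  [deg 2]
  5: ∅  [deadlock]
witness 5: a·c·tau

Answer: DEADLOCK at state 5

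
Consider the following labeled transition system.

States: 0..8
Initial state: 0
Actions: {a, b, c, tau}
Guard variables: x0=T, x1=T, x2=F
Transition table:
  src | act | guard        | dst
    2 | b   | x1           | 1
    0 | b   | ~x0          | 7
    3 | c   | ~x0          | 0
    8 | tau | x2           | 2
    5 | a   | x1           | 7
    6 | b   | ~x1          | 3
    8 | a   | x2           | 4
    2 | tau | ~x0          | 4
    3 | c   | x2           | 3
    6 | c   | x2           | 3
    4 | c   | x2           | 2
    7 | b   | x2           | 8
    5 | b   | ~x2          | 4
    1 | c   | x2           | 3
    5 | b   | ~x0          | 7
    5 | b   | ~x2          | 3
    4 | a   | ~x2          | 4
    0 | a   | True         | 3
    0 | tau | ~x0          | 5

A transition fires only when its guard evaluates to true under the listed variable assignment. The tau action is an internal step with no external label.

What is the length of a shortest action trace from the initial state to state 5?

Answer: UNREACHABLE

Trace:
BFS to 5:
  depth 0: {0}
  depth 1: {3}
5 never appears.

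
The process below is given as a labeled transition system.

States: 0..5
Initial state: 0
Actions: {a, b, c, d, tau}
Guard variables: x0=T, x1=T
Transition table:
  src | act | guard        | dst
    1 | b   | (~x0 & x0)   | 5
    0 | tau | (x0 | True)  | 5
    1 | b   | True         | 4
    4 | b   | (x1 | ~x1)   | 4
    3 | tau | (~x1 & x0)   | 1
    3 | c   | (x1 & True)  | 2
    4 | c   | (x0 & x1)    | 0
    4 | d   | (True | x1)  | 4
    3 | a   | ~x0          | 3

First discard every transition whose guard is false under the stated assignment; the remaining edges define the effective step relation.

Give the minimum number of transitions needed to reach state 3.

Layered search for 3:
  depth 0: {0}
  depth 1: {5}
3 never appears.

Answer: UNREACHABLE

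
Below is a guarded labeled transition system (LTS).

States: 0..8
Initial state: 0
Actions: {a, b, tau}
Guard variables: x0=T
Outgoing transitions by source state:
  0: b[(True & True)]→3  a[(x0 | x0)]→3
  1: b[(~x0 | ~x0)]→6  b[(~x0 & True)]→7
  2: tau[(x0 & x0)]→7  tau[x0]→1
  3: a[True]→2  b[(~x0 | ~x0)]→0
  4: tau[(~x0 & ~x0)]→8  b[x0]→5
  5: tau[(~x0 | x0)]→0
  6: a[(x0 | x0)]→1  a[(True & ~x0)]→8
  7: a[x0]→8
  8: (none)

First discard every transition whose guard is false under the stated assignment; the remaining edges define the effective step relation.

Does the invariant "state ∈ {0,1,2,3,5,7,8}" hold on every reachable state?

Safe = {0,1,2,3,5,7,8}
Reachable = {0,1,2,3,7,8}
  0: ✓
  1: ✓
  2: ✓
  3: ✓
  7: ✓
  8: ✓

Answer: INVARIANT HOLDS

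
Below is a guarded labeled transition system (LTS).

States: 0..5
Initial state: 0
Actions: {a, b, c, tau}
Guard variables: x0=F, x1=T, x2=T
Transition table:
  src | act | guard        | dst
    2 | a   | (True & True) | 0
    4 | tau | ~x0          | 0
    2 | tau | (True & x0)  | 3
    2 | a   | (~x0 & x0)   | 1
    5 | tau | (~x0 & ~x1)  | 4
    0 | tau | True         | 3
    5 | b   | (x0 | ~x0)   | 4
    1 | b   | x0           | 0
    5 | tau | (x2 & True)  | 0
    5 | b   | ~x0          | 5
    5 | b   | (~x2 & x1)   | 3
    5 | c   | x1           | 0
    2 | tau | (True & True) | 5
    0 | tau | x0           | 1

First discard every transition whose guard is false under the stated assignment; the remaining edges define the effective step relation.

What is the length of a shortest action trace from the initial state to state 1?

Breadth-first toward 1:
  L0 = {0}
  L1 = {3}
1 never appears.

Answer: UNREACHABLE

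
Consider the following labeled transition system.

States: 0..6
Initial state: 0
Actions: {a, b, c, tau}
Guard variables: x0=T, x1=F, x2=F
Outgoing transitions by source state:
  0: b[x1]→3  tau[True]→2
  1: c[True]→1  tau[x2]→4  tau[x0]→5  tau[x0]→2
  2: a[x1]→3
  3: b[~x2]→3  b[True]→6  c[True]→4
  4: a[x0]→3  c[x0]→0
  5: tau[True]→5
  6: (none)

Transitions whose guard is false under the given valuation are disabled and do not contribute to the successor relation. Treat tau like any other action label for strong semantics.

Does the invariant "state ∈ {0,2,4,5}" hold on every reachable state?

Answer: INVARIANT HOLDS

Analysis:
Allowed set {0,2,4,5}
R = {0,2}
  0: ok
  2: ok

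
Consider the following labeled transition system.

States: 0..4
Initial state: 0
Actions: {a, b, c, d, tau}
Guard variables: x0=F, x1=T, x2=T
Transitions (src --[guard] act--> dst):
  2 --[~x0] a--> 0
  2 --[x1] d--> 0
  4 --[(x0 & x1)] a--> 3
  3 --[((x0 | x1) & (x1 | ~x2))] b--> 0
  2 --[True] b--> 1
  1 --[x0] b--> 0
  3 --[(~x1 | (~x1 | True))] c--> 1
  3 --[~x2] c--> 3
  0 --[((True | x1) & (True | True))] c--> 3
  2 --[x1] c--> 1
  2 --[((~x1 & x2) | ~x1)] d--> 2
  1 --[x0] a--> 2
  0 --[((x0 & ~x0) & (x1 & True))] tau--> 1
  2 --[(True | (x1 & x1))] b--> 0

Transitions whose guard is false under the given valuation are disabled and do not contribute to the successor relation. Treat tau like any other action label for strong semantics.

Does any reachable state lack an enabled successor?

Answer: DEADLOCK at state 1

Working:
Reachable = {0,1,3}
  0: c→3  [1 exit(s)]
  1: ∅  [no exit]
  3: b→0  c→1  [2 exit(s)]
Path to 1: c·c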